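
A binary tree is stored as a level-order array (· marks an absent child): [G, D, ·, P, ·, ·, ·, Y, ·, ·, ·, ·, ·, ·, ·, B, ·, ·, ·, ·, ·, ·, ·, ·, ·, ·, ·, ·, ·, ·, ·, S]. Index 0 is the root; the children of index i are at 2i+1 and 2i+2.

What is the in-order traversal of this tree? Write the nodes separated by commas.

S, B, Y, P, D, G

In-order visits the left subtree, then the node, then the right subtree.
At G: go left to D.
  At D: go left to P.
    At P: go left to Y.
      At Y: go left to B.
        At B: go left to S.
          S is a leaf — visit S.
        Visit B.
        At B: no right child.
      Visit Y.
      At Y: no right child.
    Visit P.
    At P: no right child.
  Visit D.
  At D: no right child.
Visit G.
At G: no right child.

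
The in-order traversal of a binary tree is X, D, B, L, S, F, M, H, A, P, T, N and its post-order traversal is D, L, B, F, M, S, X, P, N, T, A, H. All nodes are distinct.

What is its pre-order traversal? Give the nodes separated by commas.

The last element of post-order is the root; it splits in-order into left and right subtrees.
Root H: left subtree has 7 nodes {X, D, B, L, S, F, M}, right has 4 {A, P, T, N}.
  Root X: left subtree has 0 nodes { }, right has 6 {D, B, L, S, F, M}.
    Root S: left subtree has 3 nodes {D, B, L}, right has 2 {F, M}.
      Root B: left subtree has 1 node {D}, right has 1 {L}.
      Root M: left subtree has 1 node {F}, right has 0 { }.
  Root A: left subtree has 0 nodes { }, right has 3 {P, T, N}.
    Root T: left subtree has 1 node {P}, right has 1 {N}.

H, X, S, B, D, L, M, F, A, T, P, N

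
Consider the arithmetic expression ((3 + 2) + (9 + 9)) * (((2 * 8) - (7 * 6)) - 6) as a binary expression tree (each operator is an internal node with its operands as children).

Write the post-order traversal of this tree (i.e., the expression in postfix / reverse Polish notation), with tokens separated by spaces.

Post-order on an expression tree gives postfix notation: for each operator, emit left operand, right operand, then the operator.

3 2 + 9 9 + + 2 8 * 7 6 * - 6 - *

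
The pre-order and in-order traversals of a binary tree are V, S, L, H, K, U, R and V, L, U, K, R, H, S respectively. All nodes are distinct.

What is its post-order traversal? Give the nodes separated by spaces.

U R K H L S V

The first element of pre-order is the root; it splits in-order into left and right subtrees.
Root V: left subtree has 0 nodes { }, right has 6 {L, U, K, R, H, S}.
  Root S: left subtree has 5 nodes {L, U, K, R, H}, right has 0 { }.
    Root L: left subtree has 0 nodes { }, right has 4 {U, K, R, H}.
      Root H: left subtree has 3 nodes {U, K, R}, right has 0 { }.
        Root K: left subtree has 1 node {U}, right has 1 {R}.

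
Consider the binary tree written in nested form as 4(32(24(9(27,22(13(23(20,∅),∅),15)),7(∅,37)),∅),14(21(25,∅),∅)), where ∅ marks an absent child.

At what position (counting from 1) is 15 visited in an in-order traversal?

7

In-order visits the left subtree, then the node, then the right subtree.
At 4: go left to 32.
  At 32: go left to 24.
    At 24: go left to 9.
      At 9: go left to 27.
        27 is a leaf — visit 27.
      Visit 9.
      At 9: go right to 22.
        At 22: go left to 13.
          At 13: go left to 23.
            At 23: go left to 20.
              20 is a leaf — visit 20.
            Visit 23.
            At 23: no right child.
          Visit 13.
          At 13: no right child.
        Visit 22.
        At 22: go right to 15.
          15 is a leaf — visit 15.
    Visit 24.
    At 24: go right to 7.
      At 7: no left child.
      Visit 7.
      At 7: go right to 37.
        37 is a leaf — visit 37.
  Visit 32.
  At 32: no right child.
Visit 4.
At 4: go right to 14.
  At 14: go left to 21.
    At 21: go left to 25.
      25 is a leaf — visit 25.
    Visit 21.
    At 21: no right child.
  Visit 14.
  At 14: no right child.
Full in-order sequence: 27, 9, 20, 23, 13, 22, 15, 24, 7, 37, 32, 4, 25, 21, 14.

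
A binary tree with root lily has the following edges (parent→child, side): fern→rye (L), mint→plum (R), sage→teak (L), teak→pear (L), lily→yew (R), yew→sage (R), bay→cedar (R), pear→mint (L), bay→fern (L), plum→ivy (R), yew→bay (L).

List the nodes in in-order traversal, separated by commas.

In-order visits the left subtree, then the node, then the right subtree.
At lily: no left child.
Visit lily.
At lily: go right to yew.
  At yew: go left to bay.
    At bay: go left to fern.
      At fern: go left to rye.
        rye is a leaf — visit rye.
      Visit fern.
      At fern: no right child.
    Visit bay.
    At bay: go right to cedar.
      cedar is a leaf — visit cedar.
  Visit yew.
  At yew: go right to sage.
    At sage: go left to teak.
      At teak: go left to pear.
        At pear: go left to mint.
          At mint: no left child.
          Visit mint.
          At mint: go right to plum.
            At plum: no left child.
            Visit plum.
            At plum: go right to ivy.
              ivy is a leaf — visit ivy.
        Visit pear.
        At pear: no right child.
      Visit teak.
      At teak: no right child.
    Visit sage.
    At sage: no right child.

lily, rye, fern, bay, cedar, yew, mint, plum, ivy, pear, teak, sage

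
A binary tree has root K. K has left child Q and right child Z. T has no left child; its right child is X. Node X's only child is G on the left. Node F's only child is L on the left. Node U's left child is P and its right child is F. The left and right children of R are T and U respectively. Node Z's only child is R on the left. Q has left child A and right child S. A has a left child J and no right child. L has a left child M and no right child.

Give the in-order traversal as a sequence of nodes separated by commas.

J, A, Q, S, K, T, G, X, R, P, U, M, L, F, Z

In-order visits the left subtree, then the node, then the right subtree.
At K: go left to Q.
  At Q: go left to A.
    At A: go left to J.
      J is a leaf — visit J.
    Visit A.
    At A: no right child.
  Visit Q.
  At Q: go right to S.
    S is a leaf — visit S.
Visit K.
At K: go right to Z.
  At Z: go left to R.
    At R: go left to T.
      At T: no left child.
      Visit T.
      At T: go right to X.
        At X: go left to G.
          G is a leaf — visit G.
        Visit X.
        At X: no right child.
    Visit R.
    At R: go right to U.
      At U: go left to P.
        P is a leaf — visit P.
      Visit U.
      At U: go right to F.
        At F: go left to L.
          At L: go left to M.
            M is a leaf — visit M.
          Visit L.
          At L: no right child.
        Visit F.
        At F: no right child.
  Visit Z.
  At Z: no right child.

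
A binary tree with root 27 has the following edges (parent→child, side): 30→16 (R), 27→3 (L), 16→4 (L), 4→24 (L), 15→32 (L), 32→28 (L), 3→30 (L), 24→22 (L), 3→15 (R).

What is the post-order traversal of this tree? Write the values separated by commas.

22, 24, 4, 16, 30, 28, 32, 15, 3, 27

Post-order visits the left subtree, then the right subtree, then the node.
At 27: go left to 3.
  At 3: go left to 30.
    At 30: no left child.
    At 30: go right to 16.
      At 16: go left to 4.
        At 4: go left to 24.
          At 24: go left to 22.
            22 is a leaf — visit 22.
          At 24: no right child.
          Visit 24.
        At 4: no right child.
        Visit 4.
      At 16: no right child.
      Visit 16.
    Visit 30.
  At 3: go right to 15.
    At 15: go left to 32.
      At 32: go left to 28.
        28 is a leaf — visit 28.
      At 32: no right child.
      Visit 32.
    At 15: no right child.
    Visit 15.
  Visit 3.
At 27: no right child.
Visit 27.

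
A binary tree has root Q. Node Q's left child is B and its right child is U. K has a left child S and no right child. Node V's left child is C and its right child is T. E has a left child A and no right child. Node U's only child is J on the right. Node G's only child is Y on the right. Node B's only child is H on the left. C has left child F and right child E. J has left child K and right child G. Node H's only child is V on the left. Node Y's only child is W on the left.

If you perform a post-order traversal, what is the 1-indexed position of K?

10

Post-order visits the left subtree, then the right subtree, then the node.
At Q: go left to B.
  At B: go left to H.
    At H: go left to V.
      At V: go left to C.
        At C: go left to F.
          F is a leaf — visit F.
        At C: go right to E.
          At E: go left to A.
            A is a leaf — visit A.
          At E: no right child.
          Visit E.
        Visit C.
      At V: go right to T.
        T is a leaf — visit T.
      Visit V.
    At H: no right child.
    Visit H.
  At B: no right child.
  Visit B.
At Q: go right to U.
  At U: no left child.
  At U: go right to J.
    At J: go left to K.
      At K: go left to S.
        S is a leaf — visit S.
      At K: no right child.
      Visit K.
    At J: go right to G.
      At G: no left child.
      At G: go right to Y.
        At Y: go left to W.
          W is a leaf — visit W.
        At Y: no right child.
        Visit Y.
      Visit G.
    Visit J.
  Visit U.
Visit Q.
Full post-order sequence: F, A, E, C, T, V, H, B, S, K, W, Y, G, J, U, Q.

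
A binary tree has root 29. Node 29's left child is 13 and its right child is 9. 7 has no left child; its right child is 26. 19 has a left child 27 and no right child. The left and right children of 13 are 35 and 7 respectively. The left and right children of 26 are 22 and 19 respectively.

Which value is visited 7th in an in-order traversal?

In-order visits the left subtree, then the node, then the right subtree.
At 29: go left to 13.
  At 13: go left to 35.
    35 is a leaf — visit 35.
  Visit 13.
  At 13: go right to 7.
    At 7: no left child.
    Visit 7.
    At 7: go right to 26.
      At 26: go left to 22.
        22 is a leaf — visit 22.
      Visit 26.
      At 26: go right to 19.
        At 19: go left to 27.
          27 is a leaf — visit 27.
        Visit 19.
        At 19: no right child.
Visit 29.
At 29: go right to 9.
  9 is a leaf — visit 9.
Full in-order sequence: 35, 13, 7, 22, 26, 27, 19, 29, 9.

19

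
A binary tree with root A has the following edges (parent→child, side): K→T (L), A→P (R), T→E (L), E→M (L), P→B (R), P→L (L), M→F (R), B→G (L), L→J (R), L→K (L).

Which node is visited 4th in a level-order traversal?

Level-order visits nodes level by level from the root, left to right within each level.
Level 0: A
Level 1: P
Level 2: L, B
Level 3: K, J, G
Level 4: T
Level 5: E
Level 6: M
Level 7: F
Full level-order sequence: A, P, L, B, K, J, G, T, E, M, F.

B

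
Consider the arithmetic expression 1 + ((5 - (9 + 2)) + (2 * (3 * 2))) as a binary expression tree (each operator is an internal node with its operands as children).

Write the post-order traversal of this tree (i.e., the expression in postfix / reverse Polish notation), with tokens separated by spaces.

Post-order on an expression tree gives postfix notation: for each operator, emit left operand, right operand, then the operator.

1 5 9 2 + - 2 3 2 * * + +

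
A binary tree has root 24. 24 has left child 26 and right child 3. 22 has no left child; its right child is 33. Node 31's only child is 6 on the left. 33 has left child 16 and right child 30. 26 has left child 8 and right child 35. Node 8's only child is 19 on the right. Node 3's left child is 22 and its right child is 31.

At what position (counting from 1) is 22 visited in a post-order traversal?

Post-order visits the left subtree, then the right subtree, then the node.
At 24: go left to 26.
  At 26: go left to 8.
    At 8: no left child.
    At 8: go right to 19.
      19 is a leaf — visit 19.
    Visit 8.
  At 26: go right to 35.
    35 is a leaf — visit 35.
  Visit 26.
At 24: go right to 3.
  At 3: go left to 22.
    At 22: no left child.
    At 22: go right to 33.
      At 33: go left to 16.
        16 is a leaf — visit 16.
      At 33: go right to 30.
        30 is a leaf — visit 30.
      Visit 33.
    Visit 22.
  At 3: go right to 31.
    At 31: go left to 6.
      6 is a leaf — visit 6.
    At 31: no right child.
    Visit 31.
  Visit 3.
Visit 24.
Full post-order sequence: 19, 8, 35, 26, 16, 30, 33, 22, 6, 31, 3, 24.

8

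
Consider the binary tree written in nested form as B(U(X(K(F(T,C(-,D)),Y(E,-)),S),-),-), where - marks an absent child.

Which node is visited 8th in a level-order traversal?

T

Level-order visits nodes level by level from the root, left to right within each level.
Level 0: B
Level 1: U
Level 2: X
Level 3: K, S
Level 4: F, Y
Level 5: T, C, E
Level 6: D
Full level-order sequence: B, U, X, K, S, F, Y, T, C, E, D.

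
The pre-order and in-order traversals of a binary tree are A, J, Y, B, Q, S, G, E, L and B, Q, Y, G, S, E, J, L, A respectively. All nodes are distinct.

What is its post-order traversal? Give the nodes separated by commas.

The first element of pre-order is the root; it splits in-order into left and right subtrees.
Root A: left subtree has 8 nodes {B, Q, Y, G, S, E, J, L}, right has 0 { }.
  Root J: left subtree has 6 nodes {B, Q, Y, G, S, E}, right has 1 {L}.
    Root Y: left subtree has 2 nodes {B, Q}, right has 3 {G, S, E}.
      Root B: left subtree has 0 nodes { }, right has 1 {Q}.
      Root S: left subtree has 1 node {G}, right has 1 {E}.

Q, B, G, E, S, Y, L, J, A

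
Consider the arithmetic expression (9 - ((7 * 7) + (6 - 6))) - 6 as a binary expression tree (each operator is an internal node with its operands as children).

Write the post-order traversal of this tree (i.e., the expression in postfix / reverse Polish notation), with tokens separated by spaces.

9 7 7 * 6 6 - + - 6 -

Post-order on an expression tree gives postfix notation: for each operator, emit left operand, right operand, then the operator.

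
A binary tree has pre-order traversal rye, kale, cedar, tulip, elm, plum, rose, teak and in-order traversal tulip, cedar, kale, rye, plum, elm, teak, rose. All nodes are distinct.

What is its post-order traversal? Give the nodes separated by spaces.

The first element of pre-order is the root; it splits in-order into left and right subtrees.
Root rye: left subtree has 3 nodes {tulip, cedar, kale}, right has 4 {plum, elm, teak, rose}.
  Root kale: left subtree has 2 nodes {tulip, cedar}, right has 0 { }.
    Root cedar: left subtree has 1 node {tulip}, right has 0 { }.
  Root elm: left subtree has 1 node {plum}, right has 2 {teak, rose}.
    Root rose: left subtree has 1 node {teak}, right has 0 { }.

tulip cedar kale plum teak rose elm rye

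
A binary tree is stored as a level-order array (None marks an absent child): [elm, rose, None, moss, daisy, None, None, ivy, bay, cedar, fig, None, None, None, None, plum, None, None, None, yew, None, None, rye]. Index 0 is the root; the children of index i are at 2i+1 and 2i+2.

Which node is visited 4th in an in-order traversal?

In-order visits the left subtree, then the node, then the right subtree.
At elm: go left to rose.
  At rose: go left to moss.
    At moss: go left to ivy.
      At ivy: go left to plum.
        plum is a leaf — visit plum.
      Visit ivy.
      At ivy: no right child.
    Visit moss.
    At moss: go right to bay.
      bay is a leaf — visit bay.
  Visit rose.
  At rose: go right to daisy.
    At daisy: go left to cedar.
      At cedar: go left to yew.
        yew is a leaf — visit yew.
      Visit cedar.
      At cedar: no right child.
    Visit daisy.
    At daisy: go right to fig.
      At fig: no left child.
      Visit fig.
      At fig: go right to rye.
        rye is a leaf — visit rye.
Visit elm.
At elm: no right child.
Full in-order sequence: plum, ivy, moss, bay, rose, yew, cedar, daisy, fig, rye, elm.

bay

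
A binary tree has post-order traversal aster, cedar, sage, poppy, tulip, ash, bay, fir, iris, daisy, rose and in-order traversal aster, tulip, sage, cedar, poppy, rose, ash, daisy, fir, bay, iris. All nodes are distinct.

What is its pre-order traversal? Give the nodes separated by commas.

rose, tulip, aster, poppy, sage, cedar, daisy, ash, iris, fir, bay

The last element of post-order is the root; it splits in-order into left and right subtrees.
Root rose: left subtree has 5 nodes {aster, tulip, sage, cedar, poppy}, right has 5 {ash, daisy, fir, bay, iris}.
  Root tulip: left subtree has 1 node {aster}, right has 3 {sage, cedar, poppy}.
    Root poppy: left subtree has 2 nodes {sage, cedar}, right has 0 { }.
      Root sage: left subtree has 0 nodes { }, right has 1 {cedar}.
  Root daisy: left subtree has 1 node {ash}, right has 3 {fir, bay, iris}.
    Root iris: left subtree has 2 nodes {fir, bay}, right has 0 { }.
      Root fir: left subtree has 0 nodes { }, right has 1 {bay}.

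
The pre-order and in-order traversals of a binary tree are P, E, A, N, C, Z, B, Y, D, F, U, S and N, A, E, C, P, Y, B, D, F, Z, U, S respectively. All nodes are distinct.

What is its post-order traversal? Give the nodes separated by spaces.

The first element of pre-order is the root; it splits in-order into left and right subtrees.
Root P: left subtree has 4 nodes {N, A, E, C}, right has 7 {Y, B, D, F, Z, U, S}.
  Root E: left subtree has 2 nodes {N, A}, right has 1 {C}.
    Root A: left subtree has 1 node {N}, right has 0 { }.
  Root Z: left subtree has 4 nodes {Y, B, D, F}, right has 2 {U, S}.
    Root B: left subtree has 1 node {Y}, right has 2 {D, F}.
      Root D: left subtree has 0 nodes { }, right has 1 {F}.
    Root U: left subtree has 0 nodes { }, right has 1 {S}.

N A C E Y F D B S U Z P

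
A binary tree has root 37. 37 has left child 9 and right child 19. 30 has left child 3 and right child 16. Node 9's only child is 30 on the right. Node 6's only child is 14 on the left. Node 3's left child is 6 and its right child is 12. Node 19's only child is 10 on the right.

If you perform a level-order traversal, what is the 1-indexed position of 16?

7

Level-order visits nodes level by level from the root, left to right within each level.
Level 0: 37
Level 1: 9, 19
Level 2: 30, 10
Level 3: 3, 16
Level 4: 6, 12
Level 5: 14
Full level-order sequence: 37, 9, 19, 30, 10, 3, 16, 6, 12, 14.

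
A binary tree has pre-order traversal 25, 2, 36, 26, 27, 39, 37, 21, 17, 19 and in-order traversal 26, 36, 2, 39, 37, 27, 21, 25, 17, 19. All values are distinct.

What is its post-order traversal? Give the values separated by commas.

The first element of pre-order is the root; it splits in-order into left and right subtrees.
Root 25: left subtree has 7 nodes {26, 36, 2, 39, 37, 27, 21}, right has 2 {17, 19}.
  Root 2: left subtree has 2 nodes {26, 36}, right has 4 {39, 37, 27, 21}.
    Root 36: left subtree has 1 node {26}, right has 0 { }.
    Root 27: left subtree has 2 nodes {39, 37}, right has 1 {21}.
      Root 39: left subtree has 0 nodes { }, right has 1 {37}.
  Root 17: left subtree has 0 nodes { }, right has 1 {19}.

26, 36, 37, 39, 21, 27, 2, 19, 17, 25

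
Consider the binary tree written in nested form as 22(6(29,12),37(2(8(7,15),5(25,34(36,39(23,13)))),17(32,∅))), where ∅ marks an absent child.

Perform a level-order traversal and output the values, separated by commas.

22, 6, 37, 29, 12, 2, 17, 8, 5, 32, 7, 15, 25, 34, 36, 39, 23, 13

Level-order visits nodes level by level from the root, left to right within each level.
Level 0: 22
Level 1: 6, 37
Level 2: 29, 12, 2, 17
Level 3: 8, 5, 32
Level 4: 7, 15, 25, 34
Level 5: 36, 39
Level 6: 23, 13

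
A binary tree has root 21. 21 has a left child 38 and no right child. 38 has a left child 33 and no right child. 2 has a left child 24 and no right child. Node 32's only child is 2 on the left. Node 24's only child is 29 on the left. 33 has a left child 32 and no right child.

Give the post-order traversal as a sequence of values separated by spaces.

Post-order visits the left subtree, then the right subtree, then the node.
At 21: go left to 38.
  At 38: go left to 33.
    At 33: go left to 32.
      At 32: go left to 2.
        At 2: go left to 24.
          At 24: go left to 29.
            29 is a leaf — visit 29.
          At 24: no right child.
          Visit 24.
        At 2: no right child.
        Visit 2.
      At 32: no right child.
      Visit 32.
    At 33: no right child.
    Visit 33.
  At 38: no right child.
  Visit 38.
At 21: no right child.
Visit 21.

29 24 2 32 33 38 21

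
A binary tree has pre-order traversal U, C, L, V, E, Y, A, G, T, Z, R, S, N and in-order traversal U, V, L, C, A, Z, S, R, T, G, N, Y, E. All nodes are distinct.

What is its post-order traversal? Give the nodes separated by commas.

The first element of pre-order is the root; it splits in-order into left and right subtrees.
Root U: left subtree has 0 nodes { }, right has 12 {V, L, C, A, Z, S, R, T, G, N, Y, E}.
  Root C: left subtree has 2 nodes {V, L}, right has 9 {A, Z, S, R, T, G, N, Y, E}.
    Root L: left subtree has 1 node {V}, right has 0 { }.
    Root E: left subtree has 8 nodes {A, Z, S, R, T, G, N, Y}, right has 0 { }.
      Root Y: left subtree has 7 nodes {A, Z, S, R, T, G, N}, right has 0 { }.
        Root A: left subtree has 0 nodes { }, right has 6 {Z, S, R, T, G, N}.
          Root G: left subtree has 4 nodes {Z, S, R, T}, right has 1 {N}.
            Root T: left subtree has 3 nodes {Z, S, R}, right has 0 { }.
              Root Z: left subtree has 0 nodes { }, right has 2 {S, R}.
                Root R: left subtree has 1 node {S}, right has 0 { }.

V, L, S, R, Z, T, N, G, A, Y, E, C, U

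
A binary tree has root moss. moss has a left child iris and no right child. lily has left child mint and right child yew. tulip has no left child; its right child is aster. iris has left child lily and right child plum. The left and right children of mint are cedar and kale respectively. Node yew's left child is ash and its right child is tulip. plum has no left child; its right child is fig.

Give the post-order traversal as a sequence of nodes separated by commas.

cedar, kale, mint, ash, aster, tulip, yew, lily, fig, plum, iris, moss

Post-order visits the left subtree, then the right subtree, then the node.
At moss: go left to iris.
  At iris: go left to lily.
    At lily: go left to mint.
      At mint: go left to cedar.
        cedar is a leaf — visit cedar.
      At mint: go right to kale.
        kale is a leaf — visit kale.
      Visit mint.
    At lily: go right to yew.
      At yew: go left to ash.
        ash is a leaf — visit ash.
      At yew: go right to tulip.
        At tulip: no left child.
        At tulip: go right to aster.
          aster is a leaf — visit aster.
        Visit tulip.
      Visit yew.
    Visit lily.
  At iris: go right to plum.
    At plum: no left child.
    At plum: go right to fig.
      fig is a leaf — visit fig.
    Visit plum.
  Visit iris.
At moss: no right child.
Visit moss.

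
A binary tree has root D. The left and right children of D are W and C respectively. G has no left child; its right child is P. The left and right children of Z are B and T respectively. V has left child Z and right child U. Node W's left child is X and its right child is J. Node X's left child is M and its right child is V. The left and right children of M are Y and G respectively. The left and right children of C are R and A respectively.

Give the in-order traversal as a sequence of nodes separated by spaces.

In-order visits the left subtree, then the node, then the right subtree.
At D: go left to W.
  At W: go left to X.
    At X: go left to M.
      At M: go left to Y.
        Y is a leaf — visit Y.
      Visit M.
      At M: go right to G.
        At G: no left child.
        Visit G.
        At G: go right to P.
          P is a leaf — visit P.
    Visit X.
    At X: go right to V.
      At V: go left to Z.
        At Z: go left to B.
          B is a leaf — visit B.
        Visit Z.
        At Z: go right to T.
          T is a leaf — visit T.
      Visit V.
      At V: go right to U.
        U is a leaf — visit U.
  Visit W.
  At W: go right to J.
    J is a leaf — visit J.
Visit D.
At D: go right to C.
  At C: go left to R.
    R is a leaf — visit R.
  Visit C.
  At C: go right to A.
    A is a leaf — visit A.

Y M G P X B Z T V U W J D R C A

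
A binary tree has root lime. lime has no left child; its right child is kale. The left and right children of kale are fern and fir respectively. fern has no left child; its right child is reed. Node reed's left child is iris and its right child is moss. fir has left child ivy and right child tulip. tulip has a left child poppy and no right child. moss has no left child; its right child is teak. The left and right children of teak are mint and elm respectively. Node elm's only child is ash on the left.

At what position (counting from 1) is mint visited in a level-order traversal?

Level-order visits nodes level by level from the root, left to right within each level.
Level 0: lime
Level 1: kale
Level 2: fern, fir
Level 3: reed, ivy, tulip
Level 4: iris, moss, poppy
Level 5: teak
Level 6: mint, elm
Level 7: ash
Full level-order sequence: lime, kale, fern, fir, reed, ivy, tulip, iris, moss, poppy, teak, mint, elm, ash.

12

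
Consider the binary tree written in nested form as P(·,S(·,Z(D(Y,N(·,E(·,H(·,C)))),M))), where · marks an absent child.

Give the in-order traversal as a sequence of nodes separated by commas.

P, S, Y, D, N, E, H, C, Z, M

In-order visits the left subtree, then the node, then the right subtree.
At P: no left child.
Visit P.
At P: go right to S.
  At S: no left child.
  Visit S.
  At S: go right to Z.
    At Z: go left to D.
      At D: go left to Y.
        Y is a leaf — visit Y.
      Visit D.
      At D: go right to N.
        At N: no left child.
        Visit N.
        At N: go right to E.
          At E: no left child.
          Visit E.
          At E: go right to H.
            At H: no left child.
            Visit H.
            At H: go right to C.
              C is a leaf — visit C.
    Visit Z.
    At Z: go right to M.
      M is a leaf — visit M.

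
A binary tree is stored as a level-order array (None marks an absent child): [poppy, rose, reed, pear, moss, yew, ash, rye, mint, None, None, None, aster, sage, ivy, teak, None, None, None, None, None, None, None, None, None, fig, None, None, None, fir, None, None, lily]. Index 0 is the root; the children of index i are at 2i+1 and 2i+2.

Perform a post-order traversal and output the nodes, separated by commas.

Post-order visits the left subtree, then the right subtree, then the node.
At poppy: go left to rose.
  At rose: go left to pear.
    At pear: go left to rye.
      At rye: go left to teak.
        At teak: no left child.
        At teak: go right to lily.
          lily is a leaf — visit lily.
        Visit teak.
      At rye: no right child.
      Visit rye.
    At pear: go right to mint.
      mint is a leaf — visit mint.
    Visit pear.
  At rose: go right to moss.
    moss is a leaf — visit moss.
  Visit rose.
At poppy: go right to reed.
  At reed: go left to yew.
    At yew: no left child.
    At yew: go right to aster.
      At aster: go left to fig.
        fig is a leaf — visit fig.
      At aster: no right child.
      Visit aster.
    Visit yew.
  At reed: go right to ash.
    At ash: go left to sage.
      sage is a leaf — visit sage.
    At ash: go right to ivy.
      At ivy: go left to fir.
        fir is a leaf — visit fir.
      At ivy: no right child.
      Visit ivy.
    Visit ash.
  Visit reed.
Visit poppy.

lily, teak, rye, mint, pear, moss, rose, fig, aster, yew, sage, fir, ivy, ash, reed, poppy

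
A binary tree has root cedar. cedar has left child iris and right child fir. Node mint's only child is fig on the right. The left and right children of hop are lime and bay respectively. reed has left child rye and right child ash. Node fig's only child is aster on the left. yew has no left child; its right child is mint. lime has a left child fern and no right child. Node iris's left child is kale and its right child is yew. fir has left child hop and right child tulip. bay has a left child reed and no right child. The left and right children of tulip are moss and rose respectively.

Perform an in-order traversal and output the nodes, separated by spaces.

In-order visits the left subtree, then the node, then the right subtree.
At cedar: go left to iris.
  At iris: go left to kale.
    kale is a leaf — visit kale.
  Visit iris.
  At iris: go right to yew.
    At yew: no left child.
    Visit yew.
    At yew: go right to mint.
      At mint: no left child.
      Visit mint.
      At mint: go right to fig.
        At fig: go left to aster.
          aster is a leaf — visit aster.
        Visit fig.
        At fig: no right child.
Visit cedar.
At cedar: go right to fir.
  At fir: go left to hop.
    At hop: go left to lime.
      At lime: go left to fern.
        fern is a leaf — visit fern.
      Visit lime.
      At lime: no right child.
    Visit hop.
    At hop: go right to bay.
      At bay: go left to reed.
        At reed: go left to rye.
          rye is a leaf — visit rye.
        Visit reed.
        At reed: go right to ash.
          ash is a leaf — visit ash.
      Visit bay.
      At bay: no right child.
  Visit fir.
  At fir: go right to tulip.
    At tulip: go left to moss.
      moss is a leaf — visit moss.
    Visit tulip.
    At tulip: go right to rose.
      rose is a leaf — visit rose.

kale iris yew mint aster fig cedar fern lime hop rye reed ash bay fir moss tulip rose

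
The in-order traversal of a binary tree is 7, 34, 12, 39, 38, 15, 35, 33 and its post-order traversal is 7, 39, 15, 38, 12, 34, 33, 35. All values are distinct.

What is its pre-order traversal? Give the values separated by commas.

35, 34, 7, 12, 38, 39, 15, 33

The last element of post-order is the root; it splits in-order into left and right subtrees.
Root 35: left subtree has 6 nodes {7, 34, 12, 39, 38, 15}, right has 1 {33}.
  Root 34: left subtree has 1 node {7}, right has 4 {12, 39, 38, 15}.
    Root 12: left subtree has 0 nodes { }, right has 3 {39, 38, 15}.
      Root 38: left subtree has 1 node {39}, right has 1 {15}.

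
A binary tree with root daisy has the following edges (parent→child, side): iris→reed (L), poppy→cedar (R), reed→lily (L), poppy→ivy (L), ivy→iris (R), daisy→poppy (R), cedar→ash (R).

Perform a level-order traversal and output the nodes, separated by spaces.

Level-order visits nodes level by level from the root, left to right within each level.
Level 0: daisy
Level 1: poppy
Level 2: ivy, cedar
Level 3: iris, ash
Level 4: reed
Level 5: lily

daisy poppy ivy cedar iris ash reed lily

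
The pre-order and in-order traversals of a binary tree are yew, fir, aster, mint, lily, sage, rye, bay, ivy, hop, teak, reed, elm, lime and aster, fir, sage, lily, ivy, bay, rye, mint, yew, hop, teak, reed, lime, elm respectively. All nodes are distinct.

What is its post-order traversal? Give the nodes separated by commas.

The first element of pre-order is the root; it splits in-order into left and right subtrees.
Root yew: left subtree has 8 nodes {aster, fir, sage, lily, ivy, bay, rye, mint}, right has 5 {hop, teak, reed, lime, elm}.
  Root fir: left subtree has 1 node {aster}, right has 6 {sage, lily, ivy, bay, rye, mint}.
    Root mint: left subtree has 5 nodes {sage, lily, ivy, bay, rye}, right has 0 { }.
      Root lily: left subtree has 1 node {sage}, right has 3 {ivy, bay, rye}.
        Root rye: left subtree has 2 nodes {ivy, bay}, right has 0 { }.
          Root bay: left subtree has 1 node {ivy}, right has 0 { }.
  Root hop: left subtree has 0 nodes { }, right has 4 {teak, reed, lime, elm}.
    Root teak: left subtree has 0 nodes { }, right has 3 {reed, lime, elm}.
      Root reed: left subtree has 0 nodes { }, right has 2 {lime, elm}.
        Root elm: left subtree has 1 node {lime}, right has 0 { }.

aster, sage, ivy, bay, rye, lily, mint, fir, lime, elm, reed, teak, hop, yew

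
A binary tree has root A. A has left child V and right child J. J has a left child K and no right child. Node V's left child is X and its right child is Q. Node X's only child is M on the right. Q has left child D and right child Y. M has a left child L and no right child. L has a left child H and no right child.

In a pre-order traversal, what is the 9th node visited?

Y

Pre-order visits the node, then its left subtree, then its right subtree.
Visit A.
At A: go left to V.
  Visit V.
  At V: go left to X.
    Visit X.
    At X: no left child.
    At X: go right to M.
      Visit M.
      At M: go left to L.
        Visit L.
        At L: go left to H.
          H is a leaf — visit H.
        At L: no right child.
      At M: no right child.
  At V: go right to Q.
    Visit Q.
    At Q: go left to D.
      D is a leaf — visit D.
    At Q: go right to Y.
      Y is a leaf — visit Y.
At A: go right to J.
  Visit J.
  At J: go left to K.
    K is a leaf — visit K.
  At J: no right child.
Full pre-order sequence: A, V, X, M, L, H, Q, D, Y, J, K.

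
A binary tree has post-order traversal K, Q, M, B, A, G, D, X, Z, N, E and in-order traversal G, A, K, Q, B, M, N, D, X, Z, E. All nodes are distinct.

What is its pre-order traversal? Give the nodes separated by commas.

The last element of post-order is the root; it splits in-order into left and right subtrees.
Root E: left subtree has 10 nodes {G, A, K, Q, B, M, N, D, X, Z}, right has 0 { }.
  Root N: left subtree has 6 nodes {G, A, K, Q, B, M}, right has 3 {D, X, Z}.
    Root G: left subtree has 0 nodes { }, right has 5 {A, K, Q, B, M}.
      Root A: left subtree has 0 nodes { }, right has 4 {K, Q, B, M}.
        Root B: left subtree has 2 nodes {K, Q}, right has 1 {M}.
          Root Q: left subtree has 1 node {K}, right has 0 { }.
    Root Z: left subtree has 2 nodes {D, X}, right has 0 { }.
      Root X: left subtree has 1 node {D}, right has 0 { }.

E, N, G, A, B, Q, K, M, Z, X, D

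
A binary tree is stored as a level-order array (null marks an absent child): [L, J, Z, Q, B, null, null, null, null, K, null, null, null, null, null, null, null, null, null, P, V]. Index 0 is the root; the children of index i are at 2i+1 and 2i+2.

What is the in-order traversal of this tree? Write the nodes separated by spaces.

In-order visits the left subtree, then the node, then the right subtree.
At L: go left to J.
  At J: go left to Q.
    Q is a leaf — visit Q.
  Visit J.
  At J: go right to B.
    At B: go left to K.
      At K: go left to P.
        P is a leaf — visit P.
      Visit K.
      At K: go right to V.
        V is a leaf — visit V.
    Visit B.
    At B: no right child.
Visit L.
At L: go right to Z.
  Z is a leaf — visit Z.

Q J P K V B L Z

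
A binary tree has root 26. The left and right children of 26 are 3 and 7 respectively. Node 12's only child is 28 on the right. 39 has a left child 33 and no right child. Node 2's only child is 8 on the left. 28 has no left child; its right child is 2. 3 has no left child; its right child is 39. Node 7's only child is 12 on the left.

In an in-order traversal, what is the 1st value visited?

3

In-order visits the left subtree, then the node, then the right subtree.
At 26: go left to 3.
  At 3: no left child.
  Visit 3.
  At 3: go right to 39.
    At 39: go left to 33.
      33 is a leaf — visit 33.
    Visit 39.
    At 39: no right child.
Visit 26.
At 26: go right to 7.
  At 7: go left to 12.
    At 12: no left child.
    Visit 12.
    At 12: go right to 28.
      At 28: no left child.
      Visit 28.
      At 28: go right to 2.
        At 2: go left to 8.
          8 is a leaf — visit 8.
        Visit 2.
        At 2: no right child.
  Visit 7.
  At 7: no right child.
Full in-order sequence: 3, 33, 39, 26, 12, 28, 8, 2, 7.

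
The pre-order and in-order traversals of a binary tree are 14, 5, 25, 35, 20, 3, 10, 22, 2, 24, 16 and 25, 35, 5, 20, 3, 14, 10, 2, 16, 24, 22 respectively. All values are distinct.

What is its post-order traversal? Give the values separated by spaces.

35 25 3 20 5 16 24 2 22 10 14

The first element of pre-order is the root; it splits in-order into left and right subtrees.
Root 14: left subtree has 5 nodes {25, 35, 5, 20, 3}, right has 5 {10, 2, 16, 24, 22}.
  Root 5: left subtree has 2 nodes {25, 35}, right has 2 {20, 3}.
    Root 25: left subtree has 0 nodes { }, right has 1 {35}.
    Root 20: left subtree has 0 nodes { }, right has 1 {3}.
  Root 10: left subtree has 0 nodes { }, right has 4 {2, 16, 24, 22}.
    Root 22: left subtree has 3 nodes {2, 16, 24}, right has 0 { }.
      Root 2: left subtree has 0 nodes { }, right has 2 {16, 24}.
        Root 24: left subtree has 1 node {16}, right has 0 { }.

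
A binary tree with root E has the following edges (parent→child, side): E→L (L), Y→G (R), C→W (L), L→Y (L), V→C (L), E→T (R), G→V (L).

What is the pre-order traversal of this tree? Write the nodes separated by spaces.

E L Y G V C W T

Pre-order visits the node, then its left subtree, then its right subtree.
Visit E.
At E: go left to L.
  Visit L.
  At L: go left to Y.
    Visit Y.
    At Y: no left child.
    At Y: go right to G.
      Visit G.
      At G: go left to V.
        Visit V.
        At V: go left to C.
          Visit C.
          At C: go left to W.
            W is a leaf — visit W.
          At C: no right child.
        At V: no right child.
      At G: no right child.
  At L: no right child.
At E: go right to T.
  T is a leaf — visit T.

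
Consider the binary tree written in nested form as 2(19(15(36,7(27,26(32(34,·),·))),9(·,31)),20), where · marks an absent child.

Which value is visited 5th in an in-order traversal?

34

In-order visits the left subtree, then the node, then the right subtree.
At 2: go left to 19.
  At 19: go left to 15.
    At 15: go left to 36.
      36 is a leaf — visit 36.
    Visit 15.
    At 15: go right to 7.
      At 7: go left to 27.
        27 is a leaf — visit 27.
      Visit 7.
      At 7: go right to 26.
        At 26: go left to 32.
          At 32: go left to 34.
            34 is a leaf — visit 34.
          Visit 32.
          At 32: no right child.
        Visit 26.
        At 26: no right child.
  Visit 19.
  At 19: go right to 9.
    At 9: no left child.
    Visit 9.
    At 9: go right to 31.
      31 is a leaf — visit 31.
Visit 2.
At 2: go right to 20.
  20 is a leaf — visit 20.
Full in-order sequence: 36, 15, 27, 7, 34, 32, 26, 19, 9, 31, 2, 20.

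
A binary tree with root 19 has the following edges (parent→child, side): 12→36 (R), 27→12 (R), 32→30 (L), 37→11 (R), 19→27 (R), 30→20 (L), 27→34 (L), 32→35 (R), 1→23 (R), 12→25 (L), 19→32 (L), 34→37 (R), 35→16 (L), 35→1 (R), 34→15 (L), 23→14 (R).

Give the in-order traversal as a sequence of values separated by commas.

20, 30, 32, 16, 35, 1, 23, 14, 19, 15, 34, 37, 11, 27, 25, 12, 36

In-order visits the left subtree, then the node, then the right subtree.
At 19: go left to 32.
  At 32: go left to 30.
    At 30: go left to 20.
      20 is a leaf — visit 20.
    Visit 30.
    At 30: no right child.
  Visit 32.
  At 32: go right to 35.
    At 35: go left to 16.
      16 is a leaf — visit 16.
    Visit 35.
    At 35: go right to 1.
      At 1: no left child.
      Visit 1.
      At 1: go right to 23.
        At 23: no left child.
        Visit 23.
        At 23: go right to 14.
          14 is a leaf — visit 14.
Visit 19.
At 19: go right to 27.
  At 27: go left to 34.
    At 34: go left to 15.
      15 is a leaf — visit 15.
    Visit 34.
    At 34: go right to 37.
      At 37: no left child.
      Visit 37.
      At 37: go right to 11.
        11 is a leaf — visit 11.
  Visit 27.
  At 27: go right to 12.
    At 12: go left to 25.
      25 is a leaf — visit 25.
    Visit 12.
    At 12: go right to 36.
      36 is a leaf — visit 36.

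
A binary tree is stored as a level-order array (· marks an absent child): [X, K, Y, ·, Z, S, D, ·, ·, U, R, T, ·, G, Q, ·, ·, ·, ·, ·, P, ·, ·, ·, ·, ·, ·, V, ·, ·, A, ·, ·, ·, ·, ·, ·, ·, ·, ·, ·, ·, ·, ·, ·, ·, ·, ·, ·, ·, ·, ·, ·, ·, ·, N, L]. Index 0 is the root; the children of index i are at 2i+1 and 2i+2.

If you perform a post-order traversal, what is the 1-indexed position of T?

6

Post-order visits the left subtree, then the right subtree, then the node.
At X: go left to K.
  At K: no left child.
  At K: go right to Z.
    At Z: go left to U.
      At U: no left child.
      At U: go right to P.
        P is a leaf — visit P.
      Visit U.
    At Z: go right to R.
      R is a leaf — visit R.
    Visit Z.
  Visit K.
At X: go right to Y.
  At Y: go left to S.
    At S: go left to T.
      T is a leaf — visit T.
    At S: no right child.
    Visit S.
  At Y: go right to D.
    At D: go left to G.
      At G: go left to V.
        At V: go left to N.
          N is a leaf — visit N.
        At V: go right to L.
          L is a leaf — visit L.
        Visit V.
      At G: no right child.
      Visit G.
    At D: go right to Q.
      At Q: no left child.
      At Q: go right to A.
        A is a leaf — visit A.
      Visit Q.
    Visit D.
  Visit Y.
Visit X.
Full post-order sequence: P, U, R, Z, K, T, S, N, L, V, G, A, Q, D, Y, X.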